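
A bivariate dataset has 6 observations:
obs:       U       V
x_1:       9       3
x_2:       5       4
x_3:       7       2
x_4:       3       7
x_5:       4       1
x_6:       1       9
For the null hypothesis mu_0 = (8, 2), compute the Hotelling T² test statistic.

Step 1 — sample mean vector:
  mean(U) = (9 + 5 + 7 + 3 + 4 + 1) / 6 = 29/6 = 4.8333
  mean(V) = (3 + 4 + 2 + 7 + 1 + 9) / 6 = 26/6 = 4.3333
  x̄ = (4.8333, 4.3333),  deviation x̄ - mu_0 = (4.8333, 4.3333) - (8, 2) = (-3.1667, 2.3333).

Step 2 — sample covariance matrix, S[i,j] = (1/(n-1)) · Σ_k (x_{k,i} - mean_i) · (x_{k,j} - mean_j), divisor n-1 = 5:
  S[U,U] = ((4.1667)·(4.1667) + (0.1667)·(0.1667) + (2.1667)·(2.1667) + (-1.8333)·(-1.8333) + (-0.8333)·(-0.8333) + (-3.8333)·(-3.8333)) / 5 = 40.8333/5 = 8.1667
  S[U,V] = ((4.1667)·(-1.3333) + (0.1667)·(-0.3333) + (2.1667)·(-2.3333) + (-1.8333)·(2.6667) + (-0.8333)·(-3.3333) + (-3.8333)·(4.6667)) / 5 = -30.6667/5 = -6.1333
  S[V,V] = ((-1.3333)·(-1.3333) + (-0.3333)·(-0.3333) + (-2.3333)·(-2.3333) + (2.6667)·(2.6667) + (-3.3333)·(-3.3333) + (4.6667)·(4.6667)) / 5 = 47.3333/5 = 9.4667
  S = [[8.1667, -6.1333],
 [-6.1333, 9.4667]].

Step 3 — invert S. det(S) = 8.1667·9.4667 - (-6.1333)² = 39.6933.
  S^{-1} = (1/det) · [[d, -b], [-b, a]] = [[0.2385, 0.1545],
 [0.1545, 0.2057]].

Step 4 — quadratic form (x̄ - mu_0)^T · S^{-1} · (x̄ - mu_0):
  S^{-1} · (x̄ - mu_0) = (-0.3947, -0.0092),
  (x̄ - mu_0)^T · [...] = (-3.1667)·(-0.3947) + (2.3333)·(-0.0092) = 1.2283.

Step 5 — scale by n: T² = 6 · 1.2283 = 7.3698.

T² ≈ 7.3698


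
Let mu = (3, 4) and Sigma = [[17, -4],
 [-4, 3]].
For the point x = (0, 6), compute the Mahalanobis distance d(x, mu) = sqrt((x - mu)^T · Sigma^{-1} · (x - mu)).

Step 1 — centre the observation: (x - mu) = (-3, 2).

Step 2 — invert Sigma. det(Sigma) = 17·3 - (-4)² = 35.
  Sigma^{-1} = (1/det) · [[d, -b], [-b, a]] = [[0.0857, 0.1143],
 [0.1143, 0.4857]].

Step 3 — form the quadratic (x - mu)^T · Sigma^{-1} · (x - mu):
  Sigma^{-1} · (x - mu) = (-0.0286, 0.6286).
  (x - mu)^T · [Sigma^{-1} · (x - mu)] = (-3)·(-0.0286) + (2)·(0.6286) = 1.3429.

Step 4 — take square root: d = √(1.3429) ≈ 1.1588.

d(x, mu) = √(1.3429) ≈ 1.1588


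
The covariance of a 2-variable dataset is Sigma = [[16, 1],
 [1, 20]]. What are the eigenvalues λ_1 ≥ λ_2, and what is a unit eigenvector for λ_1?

Step 1 — characteristic polynomial of 2×2 Sigma:
  det(Sigma - λI) = λ² - trace · λ + det = 0.
  trace = 16 + 20 = 36, det = 16·20 - (1)² = 319.
Step 2 — discriminant:
  Δ = trace² - 4·det = 1296 - 1276 = 20.
Step 3 — eigenvalues:
  λ = (trace ± √Δ)/2 = (36 ± 4.4721)/2,
  λ_1 = 20.2361,  λ_2 = 15.7639.

Step 4 — unit eigenvector for λ_1: solve (Sigma - λ_1 I)v = 0. First row:
  (16 - 20.2361)·v_x + (1)·v_y = 0, i.e. (-4.2361)·v_x + (1)·v_y = 0,
  so v ∝ (b, λ_1 - a) = (1, 4.2361) = u.
  ||u|| = √((1)² + (4.2361)²) = √(18.9443) ≈ 4.3525,
  v_1 = u/||u|| ≈ (0.2298, 0.9732) (||v_1|| = 1).

λ_1 = 20.2361,  λ_2 = 15.7639;  v_1 ≈ (0.2298, 0.9732)


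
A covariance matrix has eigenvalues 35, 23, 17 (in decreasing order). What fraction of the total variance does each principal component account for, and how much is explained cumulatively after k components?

Step 1 — total variance = trace(Sigma) = Σ λ_i = 35 + 23 + 17 = 75.

Step 2 — fraction explained by component i = λ_i / Σ λ:
  PC1: 35/75 = 0.4667
  PC2: 23/75 = 0.3067
  PC3: 17/75 = 0.2267

Step 3 — cumulative fraction after k components = (λ_1 + ... + λ_k) / Σ λ:
  k = 1: 35/75 = 0.4667
  k = 2: (35 + 23)/75 = 58/75 = 0.7733
  k = 3: (35 + 23 + 17)/75 = 75/75 = 1

Summary (fraction, with percent):

explained: PC1 0.4667 (46.67%), PC2 0.3067 (30.67%), PC3 0.2267 (22.67%);  cumulative: 0.4667, 0.7733, 1


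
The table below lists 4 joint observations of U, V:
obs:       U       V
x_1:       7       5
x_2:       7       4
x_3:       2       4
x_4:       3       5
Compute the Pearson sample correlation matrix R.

Step 1 — column means:
  mean(U) = (7 + 7 + 2 + 3) / 4 = 19/4 = 4.75
  mean(V) = (5 + 4 + 4 + 5) / 4 = 18/4 = 4.5

Step 2 — sample variances and covariances s[i,j] = (1/(n-1)) · Σ_k (x_{k,i} - mean_i) · (x_{k,j} - mean_j), with n-1 = 3:
  s[U,U] = ((2.25)·(2.25) + (2.25)·(2.25) + (-2.75)·(-2.75) + (-1.75)·(-1.75)) / 3 = 20.75/3 = 6.9167
  s[U,V] = ((2.25)·(0.5) + (2.25)·(-0.5) + (-2.75)·(-0.5) + (-1.75)·(0.5)) / 3 = 0.5/3 = 0.1667
  s[V,V] = ((0.5)·(0.5) + (-0.5)·(-0.5) + (-0.5)·(-0.5) + (0.5)·(0.5)) / 3 = 1/3 = 0.3333
  Sample standard deviations s_i = √(s[i,i]):
  s(U) = √(6.9167) = 2.63
  s(V) = √(0.3333) = 0.5774

Step 3 — r_{ij} = s_{ij} / (s_i · s_j):
  r[U,U] = 1 (diagonal).
  r[U,V] = 0.1667 / (2.63 · 0.5774) = 0.1667 / 1.5184 = 0.1098
  r[V,V] = 1 (diagonal).

R is symmetric with unit diagonal. Assembling:

R = [[1, 0.1098],
 [0.1098, 1]]


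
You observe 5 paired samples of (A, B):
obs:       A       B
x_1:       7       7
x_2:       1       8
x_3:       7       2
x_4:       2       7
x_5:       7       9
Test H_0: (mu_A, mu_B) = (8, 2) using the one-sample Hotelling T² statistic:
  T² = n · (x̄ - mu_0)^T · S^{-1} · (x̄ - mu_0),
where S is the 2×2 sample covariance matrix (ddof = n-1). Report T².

Step 1 — sample mean vector:
  mean(A) = (7 + 1 + 7 + 2 + 7) / 5 = 24/5 = 4.8
  mean(B) = (7 + 8 + 2 + 7 + 9) / 5 = 33/5 = 6.6
  x̄ = (4.8, 6.6),  deviation x̄ - mu_0 = (4.8, 6.6) - (8, 2) = (-3.2, 4.6).

Step 2 — sample covariance matrix, S[i,j] = (1/(n-1)) · Σ_k (x_{k,i} - mean_i) · (x_{k,j} - mean_j), divisor n-1 = 4:
  S[A,A] = ((2.2)·(2.2) + (-3.8)·(-3.8) + (2.2)·(2.2) + (-2.8)·(-2.8) + (2.2)·(2.2)) / 4 = 36.8/4 = 9.2
  S[A,B] = ((2.2)·(0.4) + (-3.8)·(1.4) + (2.2)·(-4.6) + (-2.8)·(0.4) + (2.2)·(2.4)) / 4 = -10.4/4 = -2.6
  S[B,B] = ((0.4)·(0.4) + (1.4)·(1.4) + (-4.6)·(-4.6) + (0.4)·(0.4) + (2.4)·(2.4)) / 4 = 29.2/4 = 7.3
  S = [[9.2, -2.6],
 [-2.6, 7.3]].

Step 3 — invert S. det(S) = 9.2·7.3 - (-2.6)² = 60.4.
  S^{-1} = (1/det) · [[d, -b], [-b, a]] = [[0.1209, 0.043],
 [0.043, 0.1523]].

Step 4 — quadratic form (x̄ - mu_0)^T · S^{-1} · (x̄ - mu_0):
  S^{-1} · (x̄ - mu_0) = (-0.1887, 0.5629),
  (x̄ - mu_0)^T · [...] = (-3.2)·(-0.1887) + (4.6)·(0.5629) = 3.1934.

Step 5 — scale by n: T² = 5 · 3.1934 = 15.9669.

T² ≈ 15.9669


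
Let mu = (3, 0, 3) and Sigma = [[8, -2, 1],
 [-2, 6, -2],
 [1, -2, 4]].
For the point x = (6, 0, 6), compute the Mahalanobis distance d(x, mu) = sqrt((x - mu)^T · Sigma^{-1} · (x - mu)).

Step 1 — centre the observation: (x - mu) = (3, 0, 3).

Step 2 — invert Sigma (cofactor / det for 3×3, or solve directly):
  Sigma^{-1} = [[0.137, 0.0411, -0.0137],
 [0.0411, 0.2123, 0.0959],
 [-0.0137, 0.0959, 0.3014]].

Step 3 — form the quadratic (x - mu)^T · Sigma^{-1} · (x - mu):
  Sigma^{-1} · (x - mu) = (0.3699, 0.411, 0.863).
  (x - mu)^T · [Sigma^{-1} · (x - mu)] = (3)·(0.3699) + (0)·(0.411) + (3)·(0.863) = 3.6986.

Step 4 — take square root: d = √(3.6986) ≈ 1.9232.

d(x, mu) = √(3.6986) ≈ 1.9232


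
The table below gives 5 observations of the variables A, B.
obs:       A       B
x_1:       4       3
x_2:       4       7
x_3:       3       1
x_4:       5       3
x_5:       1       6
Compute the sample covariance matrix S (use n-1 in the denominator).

Step 1 — column means:
  mean(A) = (4 + 4 + 3 + 5 + 1) / 5 = 17/5 = 3.4
  mean(B) = (3 + 7 + 1 + 3 + 6) / 5 = 20/5 = 4

Step 2 — sample covariance S[i,j] = (1/(n-1)) · Σ_k (x_{k,i} - mean_i) · (x_{k,j} - mean_j), with n-1 = 4.
  S[A,A] = ((0.6)·(0.6) + (0.6)·(0.6) + (-0.4)·(-0.4) + (1.6)·(1.6) + (-2.4)·(-2.4)) / 4 = 9.2/4 = 2.3
  S[A,B] = ((0.6)·(-1) + (0.6)·(3) + (-0.4)·(-3) + (1.6)·(-1) + (-2.4)·(2)) / 4 = -4/4 = -1
  S[B,B] = ((-1)·(-1) + (3)·(3) + (-3)·(-3) + (-1)·(-1) + (2)·(2)) / 4 = 24/4 = 6

S is symmetric (S[j,i] = S[i,j]). Assembling:

S = [[2.3, -1],
 [-1, 6]]


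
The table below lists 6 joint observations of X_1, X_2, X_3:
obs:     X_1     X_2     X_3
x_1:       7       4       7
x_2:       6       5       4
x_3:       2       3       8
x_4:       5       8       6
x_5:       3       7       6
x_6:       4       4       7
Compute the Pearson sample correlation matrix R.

Step 1 — column means:
  mean(X_1) = (7 + 6 + 2 + 5 + 3 + 4) / 6 = 27/6 = 4.5
  mean(X_2) = (4 + 5 + 3 + 8 + 7 + 4) / 6 = 31/6 = 5.1667
  mean(X_3) = (7 + 4 + 8 + 6 + 6 + 7) / 6 = 38/6 = 6.3333

Step 2 — sample variances and covariances s[i,j] = (1/(n-1)) · Σ_k (x_{k,i} - mean_i) · (x_{k,j} - mean_j), with n-1 = 5:
  s[X_1,X_1] = ((2.5)·(2.5) + (1.5)·(1.5) + (-2.5)·(-2.5) + (0.5)·(0.5) + (-1.5)·(-1.5) + (-0.5)·(-0.5)) / 5 = 17.5/5 = 3.5
  s[X_1,X_2] = ((2.5)·(-1.1667) + (1.5)·(-0.1667) + (-2.5)·(-2.1667) + (0.5)·(2.8333) + (-1.5)·(1.8333) + (-0.5)·(-1.1667)) / 5 = 1.5/5 = 0.3
  s[X_1,X_3] = ((2.5)·(0.6667) + (1.5)·(-2.3333) + (-2.5)·(1.6667) + (0.5)·(-0.3333) + (-1.5)·(-0.3333) + (-0.5)·(0.6667)) / 5 = -6/5 = -1.2
  s[X_2,X_2] = ((-1.1667)·(-1.1667) + (-0.1667)·(-0.1667) + (-2.1667)·(-2.1667) + (2.8333)·(2.8333) + (1.8333)·(1.8333) + (-1.1667)·(-1.1667)) / 5 = 18.8333/5 = 3.7667
  s[X_2,X_3] = ((-1.1667)·(0.6667) + (-0.1667)·(-2.3333) + (-2.1667)·(1.6667) + (2.8333)·(-0.3333) + (1.8333)·(-0.3333) + (-1.1667)·(0.6667)) / 5 = -6.3333/5 = -1.2667
  s[X_3,X_3] = ((0.6667)·(0.6667) + (-2.3333)·(-2.3333) + (1.6667)·(1.6667) + (-0.3333)·(-0.3333) + (-0.3333)·(-0.3333) + (0.6667)·(0.6667)) / 5 = 9.3333/5 = 1.8667
  Sample standard deviations s_i = √(s[i,i]):
  s(X_1) = √(3.5) = 1.8708
  s(X_2) = √(3.7667) = 1.9408
  s(X_3) = √(1.8667) = 1.3663

Step 3 — r_{ij} = s_{ij} / (s_i · s_j):
  r[X_1,X_1] = 1 (diagonal).
  r[X_1,X_2] = 0.3 / (1.8708 · 1.9408) = 0.3 / 3.6309 = 0.0826
  r[X_1,X_3] = -1.2 / (1.8708 · 1.3663) = -1.2 / 2.556 = -0.4695
  r[X_2,X_2] = 1 (diagonal).
  r[X_2,X_3] = -1.2667 / (1.9408 · 1.3663) = -1.2667 / 2.6516 = -0.4777
  r[X_3,X_3] = 1 (diagonal).

R is symmetric with unit diagonal. Assembling:

R = [[1, 0.0826, -0.4695],
 [0.0826, 1, -0.4777],
 [-0.4695, -0.4777, 1]]


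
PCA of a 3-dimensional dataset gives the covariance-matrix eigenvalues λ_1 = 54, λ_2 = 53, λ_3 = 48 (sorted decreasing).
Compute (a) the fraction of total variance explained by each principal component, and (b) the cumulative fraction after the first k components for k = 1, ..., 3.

Step 1 — total variance = trace(Sigma) = Σ λ_i = 54 + 53 + 48 = 155.

Step 2 — fraction explained by component i = λ_i / Σ λ:
  PC1: 54/155 = 0.3484
  PC2: 53/155 = 0.3419
  PC3: 48/155 = 0.3097

Step 3 — cumulative fraction after k components = (λ_1 + ... + λ_k) / Σ λ:
  k = 1: 54/155 = 0.3484
  k = 2: (54 + 53)/155 = 107/155 = 0.6903
  k = 3: (54 + 53 + 48)/155 = 155/155 = 1

Summary (fraction, with percent):

explained: PC1 0.3484 (34.84%), PC2 0.3419 (34.19%), PC3 0.3097 (30.97%);  cumulative: 0.3484, 0.6903, 1


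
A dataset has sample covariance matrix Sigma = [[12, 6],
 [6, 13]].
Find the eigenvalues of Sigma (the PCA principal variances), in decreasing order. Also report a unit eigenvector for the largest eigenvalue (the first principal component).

Step 1 — characteristic polynomial of 2×2 Sigma:
  det(Sigma - λI) = λ² - trace · λ + det = 0.
  trace = 12 + 13 = 25, det = 12·13 - (6)² = 120.
Step 2 — discriminant:
  Δ = trace² - 4·det = 625 - 480 = 145.
Step 3 — eigenvalues:
  λ = (trace ± √Δ)/2 = (25 ± 12.0416)/2,
  λ_1 = 18.5208,  λ_2 = 6.4792.

Step 4 — unit eigenvector for λ_1: solve (Sigma - λ_1 I)v = 0. First row:
  (12 - 18.5208)·v_x + (6)·v_y = 0, i.e. (-6.5208)·v_x + (6)·v_y = 0,
  so v ∝ (b, λ_1 - a) = (6, 6.5208) = u.
  ||u|| = √((6)² + (6.5208)²) = √(78.5208) ≈ 8.8612,
  v_1 = u/||u|| ≈ (0.6771, 0.7359) (||v_1|| = 1).

λ_1 = 18.5208,  λ_2 = 6.4792;  v_1 ≈ (0.6771, 0.7359)


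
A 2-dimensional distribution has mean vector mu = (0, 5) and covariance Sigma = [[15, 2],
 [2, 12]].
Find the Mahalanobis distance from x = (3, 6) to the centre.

Step 1 — centre the observation: (x - mu) = (3, 1).

Step 2 — invert Sigma. det(Sigma) = 15·12 - (2)² = 176.
  Sigma^{-1} = (1/det) · [[d, -b], [-b, a]] = [[0.0682, -0.0114],
 [-0.0114, 0.0852]].

Step 3 — form the quadratic (x - mu)^T · Sigma^{-1} · (x - mu):
  Sigma^{-1} · (x - mu) = (0.1932, 0.0511).
  (x - mu)^T · [Sigma^{-1} · (x - mu)] = (3)·(0.1932) + (1)·(0.0511) = 0.6307.

Step 4 — take square root: d = √(0.6307) ≈ 0.7942.

d(x, mu) = √(0.6307) ≈ 0.7942


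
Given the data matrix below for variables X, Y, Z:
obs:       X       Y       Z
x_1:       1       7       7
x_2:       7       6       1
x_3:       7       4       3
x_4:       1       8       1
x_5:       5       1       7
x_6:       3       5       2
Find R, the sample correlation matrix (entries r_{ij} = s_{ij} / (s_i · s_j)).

Step 1 — column means:
  mean(X) = (1 + 7 + 7 + 1 + 5 + 3) / 6 = 24/6 = 4
  mean(Y) = (7 + 6 + 4 + 8 + 1 + 5) / 6 = 31/6 = 5.1667
  mean(Z) = (7 + 1 + 3 + 1 + 7 + 2) / 6 = 21/6 = 3.5

Step 2 — sample variances and covariances s[i,j] = (1/(n-1)) · Σ_k (x_{k,i} - mean_i) · (x_{k,j} - mean_j), with n-1 = 5:
  s[X,X] = ((-3)·(-3) + (3)·(3) + (3)·(3) + (-3)·(-3) + (1)·(1) + (-1)·(-1)) / 5 = 38/5 = 7.6
  s[X,Y] = ((-3)·(1.8333) + (3)·(0.8333) + (3)·(-1.1667) + (-3)·(2.8333) + (1)·(-4.1667) + (-1)·(-0.1667)) / 5 = -19/5 = -3.8
  s[X,Z] = ((-3)·(3.5) + (3)·(-2.5) + (3)·(-0.5) + (-3)·(-2.5) + (1)·(3.5) + (-1)·(-1.5)) / 5 = -7/5 = -1.4
  s[Y,Y] = ((1.8333)·(1.8333) + (0.8333)·(0.8333) + (-1.1667)·(-1.1667) + (2.8333)·(2.8333) + (-4.1667)·(-4.1667) + (-0.1667)·(-0.1667)) / 5 = 30.8333/5 = 6.1667
  s[Y,Z] = ((1.8333)·(3.5) + (0.8333)·(-2.5) + (-1.1667)·(-0.5) + (2.8333)·(-2.5) + (-4.1667)·(3.5) + (-0.1667)·(-1.5)) / 5 = -16.5/5 = -3.3
  s[Z,Z] = ((3.5)·(3.5) + (-2.5)·(-2.5) + (-0.5)·(-0.5) + (-2.5)·(-2.5) + (3.5)·(3.5) + (-1.5)·(-1.5)) / 5 = 39.5/5 = 7.9
  Sample standard deviations s_i = √(s[i,i]):
  s(X) = √(7.6) = 2.7568
  s(Y) = √(6.1667) = 2.4833
  s(Z) = √(7.9) = 2.8107

Step 3 — r_{ij} = s_{ij} / (s_i · s_j):
  r[X,X] = 1 (diagonal).
  r[X,Y] = -3.8 / (2.7568 · 2.4833) = -3.8 / 6.8459 = -0.5551
  r[X,Z] = -1.4 / (2.7568 · 2.8107) = -1.4 / 7.7485 = -0.1807
  r[Y,Y] = 1 (diagonal).
  r[Y,Z] = -3.3 / (2.4833 · 2.8107) = -3.3 / 6.9797 = -0.4728
  r[Z,Z] = 1 (diagonal).

R is symmetric with unit diagonal. Assembling:

R = [[1, -0.5551, -0.1807],
 [-0.5551, 1, -0.4728],
 [-0.1807, -0.4728, 1]]


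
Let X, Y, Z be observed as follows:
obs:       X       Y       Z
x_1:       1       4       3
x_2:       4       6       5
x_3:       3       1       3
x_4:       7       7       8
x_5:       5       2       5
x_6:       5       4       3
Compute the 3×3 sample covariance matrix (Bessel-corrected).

Step 1 — column means:
  mean(X) = (1 + 4 + 3 + 7 + 5 + 5) / 6 = 25/6 = 4.1667
  mean(Y) = (4 + 6 + 1 + 7 + 2 + 4) / 6 = 24/6 = 4
  mean(Z) = (3 + 5 + 3 + 8 + 5 + 3) / 6 = 27/6 = 4.5

Step 2 — sample covariance S[i,j] = (1/(n-1)) · Σ_k (x_{k,i} - mean_i) · (x_{k,j} - mean_j), with n-1 = 5.
  S[X,X] = ((-3.1667)·(-3.1667) + (-0.1667)·(-0.1667) + (-1.1667)·(-1.1667) + (2.8333)·(2.8333) + (0.8333)·(0.8333) + (0.8333)·(0.8333)) / 5 = 20.8333/5 = 4.1667
  S[X,Y] = ((-3.1667)·(0) + (-0.1667)·(2) + (-1.1667)·(-3) + (2.8333)·(3) + (0.8333)·(-2) + (0.8333)·(0)) / 5 = 10/5 = 2
  S[X,Z] = ((-3.1667)·(-1.5) + (-0.1667)·(0.5) + (-1.1667)·(-1.5) + (2.8333)·(3.5) + (0.8333)·(0.5) + (0.8333)·(-1.5)) / 5 = 15.5/5 = 3.1
  S[Y,Y] = ((0)·(0) + (2)·(2) + (-3)·(-3) + (3)·(3) + (-2)·(-2) + (0)·(0)) / 5 = 26/5 = 5.2
  S[Y,Z] = ((0)·(-1.5) + (2)·(0.5) + (-3)·(-1.5) + (3)·(3.5) + (-2)·(0.5) + (0)·(-1.5)) / 5 = 15/5 = 3
  S[Z,Z] = ((-1.5)·(-1.5) + (0.5)·(0.5) + (-1.5)·(-1.5) + (3.5)·(3.5) + (0.5)·(0.5) + (-1.5)·(-1.5)) / 5 = 19.5/5 = 3.9

S is symmetric (S[j,i] = S[i,j]). Assembling:

S = [[4.1667, 2, 3.1],
 [2, 5.2, 3],
 [3.1, 3, 3.9]]


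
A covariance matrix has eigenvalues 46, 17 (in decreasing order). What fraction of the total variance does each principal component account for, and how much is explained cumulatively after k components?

Step 1 — total variance = trace(Sigma) = Σ λ_i = 46 + 17 = 63.

Step 2 — fraction explained by component i = λ_i / Σ λ:
  PC1: 46/63 = 0.7302
  PC2: 17/63 = 0.2698

Step 3 — cumulative fraction after k components = (λ_1 + ... + λ_k) / Σ λ:
  k = 1: 46/63 = 0.7302
  k = 2: (46 + 17)/63 = 63/63 = 1

Summary (fraction, with percent):

explained: PC1 0.7302 (73.02%), PC2 0.2698 (26.98%);  cumulative: 0.7302, 1


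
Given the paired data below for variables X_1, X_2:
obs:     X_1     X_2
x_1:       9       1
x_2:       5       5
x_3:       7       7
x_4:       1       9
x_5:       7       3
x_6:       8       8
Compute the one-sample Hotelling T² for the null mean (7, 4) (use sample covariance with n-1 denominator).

Step 1 — sample mean vector:
  mean(X_1) = (9 + 5 + 7 + 1 + 7 + 8) / 6 = 37/6 = 6.1667
  mean(X_2) = (1 + 5 + 7 + 9 + 3 + 8) / 6 = 33/6 = 5.5
  x̄ = (6.1667, 5.5),  deviation x̄ - mu_0 = (6.1667, 5.5) - (7, 4) = (-0.8333, 1.5).

Step 2 — sample covariance matrix, S[i,j] = (1/(n-1)) · Σ_k (x_{k,i} - mean_i) · (x_{k,j} - mean_j), divisor n-1 = 5:
  S[X_1,X_1] = ((2.8333)·(2.8333) + (-1.1667)·(-1.1667) + (0.8333)·(0.8333) + (-5.1667)·(-5.1667) + (0.8333)·(0.8333) + (1.8333)·(1.8333)) / 5 = 40.8333/5 = 8.1667
  S[X_1,X_2] = ((2.8333)·(-4.5) + (-1.1667)·(-0.5) + (0.8333)·(1.5) + (-5.1667)·(3.5) + (0.8333)·(-2.5) + (1.8333)·(2.5)) / 5 = -26.5/5 = -5.3
  S[X_2,X_2] = ((-4.5)·(-4.5) + (-0.5)·(-0.5) + (1.5)·(1.5) + (3.5)·(3.5) + (-2.5)·(-2.5) + (2.5)·(2.5)) / 5 = 47.5/5 = 9.5
  S = [[8.1667, -5.3],
 [-5.3, 9.5]].

Step 3 — invert S. det(S) = 8.1667·9.5 - (-5.3)² = 49.4933.
  S^{-1} = (1/det) · [[d, -b], [-b, a]] = [[0.1919, 0.1071],
 [0.1071, 0.165]].

Step 4 — quadratic form (x̄ - mu_0)^T · S^{-1} · (x̄ - mu_0):
  S^{-1} · (x̄ - mu_0) = (0.0007, 0.1583),
  (x̄ - mu_0)^T · [...] = (-0.8333)·(0.0007) + (1.5)·(0.1583) = 0.2368.

Step 5 — scale by n: T² = 6 · 0.2368 = 1.4211.

T² ≈ 1.4211


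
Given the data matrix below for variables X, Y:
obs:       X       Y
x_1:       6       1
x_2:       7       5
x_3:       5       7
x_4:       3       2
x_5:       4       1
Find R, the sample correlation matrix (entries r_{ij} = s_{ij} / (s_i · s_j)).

Step 1 — column means:
  mean(X) = (6 + 7 + 5 + 3 + 4) / 5 = 25/5 = 5
  mean(Y) = (1 + 5 + 7 + 2 + 1) / 5 = 16/5 = 3.2

Step 2 — sample variances and covariances s[i,j] = (1/(n-1)) · Σ_k (x_{k,i} - mean_i) · (x_{k,j} - mean_j), with n-1 = 4:
  s[X,X] = ((1)·(1) + (2)·(2) + (0)·(0) + (-2)·(-2) + (-1)·(-1)) / 4 = 10/4 = 2.5
  s[X,Y] = ((1)·(-2.2) + (2)·(1.8) + (0)·(3.8) + (-2)·(-1.2) + (-1)·(-2.2)) / 4 = 6/4 = 1.5
  s[Y,Y] = ((-2.2)·(-2.2) + (1.8)·(1.8) + (3.8)·(3.8) + (-1.2)·(-1.2) + (-2.2)·(-2.2)) / 4 = 28.8/4 = 7.2
  Sample standard deviations s_i = √(s[i,i]):
  s(X) = √(2.5) = 1.5811
  s(Y) = √(7.2) = 2.6833

Step 3 — r_{ij} = s_{ij} / (s_i · s_j):
  r[X,X] = 1 (diagonal).
  r[X,Y] = 1.5 / (1.5811 · 2.6833) = 1.5 / 4.2426 = 0.3536
  r[Y,Y] = 1 (diagonal).

R is symmetric with unit diagonal. Assembling:

R = [[1, 0.3536],
 [0.3536, 1]]


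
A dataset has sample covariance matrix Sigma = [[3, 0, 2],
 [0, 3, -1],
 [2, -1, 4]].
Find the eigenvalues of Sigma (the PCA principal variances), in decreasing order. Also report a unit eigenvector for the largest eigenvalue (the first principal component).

Step 1 — characteristic polynomial p(λ) = det(λI - Sigma) = λ³ - tr·λ² + c_1·λ - det, where tr = trace, c_1 = sum of the principal 2×2 minors, det = det(Sigma):
  tr = 3 + 3 + 4 = 10,
  c_1 = (3·3 - (0)²) + (3·4 - (2)²) + (3·4 - (-1)²) = 9 + 8 + 11 = 28,
  det = 3·(3·4 - (-1)²) - (0)·((0)·4 - (-1)·(2)) + (2)·((0)·(-1) - 3·(2)) = 3·(11) - (0)·(2) + (2)·(-6) = 21.
  So p(λ) = λ³ - 10λ² + 28λ - 21.
Step 2 — look for an integer root (rational root theorem: any rational root is an integer divisor of 21). Testing λ = 3:
  p(3) = 27 - 90 + 84 - 21 = 0  ✓
  Dividing out (λ - 3): p(λ) = (λ - 3)(λ² - 7λ + 7).
Step 3 — remaining eigenvalues from the quadratic λ² - 7λ + 7 = 0:
  Δ = 7² - 4·7 = 49 - 28 = 21,  λ = (7 ± √21)/2 = (7 ± 4.5826)/2 ≈ 5.7913 or 1.2087.
  Sorted: λ_1 = 5.7913,  λ_2 = 3,  λ_3 = 1.2087  (check: sum = 10 = tr ✓).

Step 4 — unit eigenvector for λ_1 ≈ 5.7913: v spans the null space of (Sigma - λ_1 I), whose rows are
  r_1 = (-2.7913, 0, 2),  r_2 = (0, -2.7913, -1),  r_3 = (2, -1, -1.7913).
  v is orthogonal to every row, so take v ∝ r_1 × r_2 = ((0)·(-1) - (2)·(-2.7913), (2)·(0) - (-2.7913)·(-1), (-2.7913)·(-2.7913) - (0)·(0)) ≈ (5.5826, -2.7913, 7.7913).
  Let u = (5.5826, -2.7913, 7.7913).
  ||u|| = √((5.5826)² + (-2.7913)² + (7.7913)²) = √(99.6606) ≈ 9.983,  v_1 = u/||u|| ≈ (0.5592, -0.2796, 0.7805) (||v_1|| = 1).

λ_1 = 5.7913,  λ_2 = 3,  λ_3 = 1.2087;  v_1 ≈ (0.5592, -0.2796, 0.7805)


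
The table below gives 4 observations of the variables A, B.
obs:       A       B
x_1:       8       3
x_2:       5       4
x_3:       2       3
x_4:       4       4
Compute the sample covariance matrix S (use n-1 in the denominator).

Step 1 — column means:
  mean(A) = (8 + 5 + 2 + 4) / 4 = 19/4 = 4.75
  mean(B) = (3 + 4 + 3 + 4) / 4 = 14/4 = 3.5

Step 2 — sample covariance S[i,j] = (1/(n-1)) · Σ_k (x_{k,i} - mean_i) · (x_{k,j} - mean_j), with n-1 = 3.
  S[A,A] = ((3.25)·(3.25) + (0.25)·(0.25) + (-2.75)·(-2.75) + (-0.75)·(-0.75)) / 3 = 18.75/3 = 6.25
  S[A,B] = ((3.25)·(-0.5) + (0.25)·(0.5) + (-2.75)·(-0.5) + (-0.75)·(0.5)) / 3 = -0.5/3 = -0.1667
  S[B,B] = ((-0.5)·(-0.5) + (0.5)·(0.5) + (-0.5)·(-0.5) + (0.5)·(0.5)) / 3 = 1/3 = 0.3333

S is symmetric (S[j,i] = S[i,j]). Assembling:

S = [[6.25, -0.1667],
 [-0.1667, 0.3333]]


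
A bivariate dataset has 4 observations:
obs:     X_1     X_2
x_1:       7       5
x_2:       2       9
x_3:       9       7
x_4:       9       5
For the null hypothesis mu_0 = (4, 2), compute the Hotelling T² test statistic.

Step 1 — sample mean vector:
  mean(X_1) = (7 + 2 + 9 + 9) / 4 = 27/4 = 6.75
  mean(X_2) = (5 + 9 + 7 + 5) / 4 = 26/4 = 6.5
  x̄ = (6.75, 6.5),  deviation x̄ - mu_0 = (6.75, 6.5) - (4, 2) = (2.75, 4.5).

Step 2 — sample covariance matrix, S[i,j] = (1/(n-1)) · Σ_k (x_{k,i} - mean_i) · (x_{k,j} - mean_j), divisor n-1 = 3:
  S[X_1,X_1] = ((0.25)·(0.25) + (-4.75)·(-4.75) + (2.25)·(2.25) + (2.25)·(2.25)) / 3 = 32.75/3 = 10.9167
  S[X_1,X_2] = ((0.25)·(-1.5) + (-4.75)·(2.5) + (2.25)·(0.5) + (2.25)·(-1.5)) / 3 = -14.5/3 = -4.8333
  S[X_2,X_2] = ((-1.5)·(-1.5) + (2.5)·(2.5) + (0.5)·(0.5) + (-1.5)·(-1.5)) / 3 = 11/3 = 3.6667
  S = [[10.9167, -4.8333],
 [-4.8333, 3.6667]].

Step 3 — invert S. det(S) = 10.9167·3.6667 - (-4.8333)² = 16.6667.
  S^{-1} = (1/det) · [[d, -b], [-b, a]] = [[0.22, 0.29],
 [0.29, 0.655]].

Step 4 — quadratic form (x̄ - mu_0)^T · S^{-1} · (x̄ - mu_0):
  S^{-1} · (x̄ - mu_0) = (1.91, 3.745),
  (x̄ - mu_0)^T · [...] = (2.75)·(1.91) + (4.5)·(3.745) = 22.105.

Step 5 — scale by n: T² = 4 · 22.105 = 88.42.

T² ≈ 88.42


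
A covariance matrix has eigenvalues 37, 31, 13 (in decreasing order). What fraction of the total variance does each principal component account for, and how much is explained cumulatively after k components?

Step 1 — total variance = trace(Sigma) = Σ λ_i = 37 + 31 + 13 = 81.

Step 2 — fraction explained by component i = λ_i / Σ λ:
  PC1: 37/81 = 0.4568
  PC2: 31/81 = 0.3827
  PC3: 13/81 = 0.1605

Step 3 — cumulative fraction after k components = (λ_1 + ... + λ_k) / Σ λ:
  k = 1: 37/81 = 0.4568
  k = 2: (37 + 31)/81 = 68/81 = 0.8395
  k = 3: (37 + 31 + 13)/81 = 81/81 = 1

Summary (fraction, with percent):

explained: PC1 0.4568 (45.68%), PC2 0.3827 (38.27%), PC3 0.1605 (16.05%);  cumulative: 0.4568, 0.8395, 1


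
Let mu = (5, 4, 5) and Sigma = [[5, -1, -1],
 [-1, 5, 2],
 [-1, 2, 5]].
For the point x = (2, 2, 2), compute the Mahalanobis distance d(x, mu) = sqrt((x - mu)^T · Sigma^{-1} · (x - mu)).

Step 1 — centre the observation: (x - mu) = (-3, -2, -3).

Step 2 — invert Sigma (cofactor / det for 3×3, or solve directly):
  Sigma^{-1} = [[0.2121, 0.0303, 0.0303],
 [0.0303, 0.2424, -0.0909],
 [0.0303, -0.0909, 0.2424]].

Step 3 — form the quadratic (x - mu)^T · Sigma^{-1} · (x - mu):
  Sigma^{-1} · (x - mu) = (-0.7879, -0.303, -0.6364).
  (x - mu)^T · [Sigma^{-1} · (x - mu)] = (-3)·(-0.7879) + (-2)·(-0.303) + (-3)·(-0.6364) = 4.8788.

Step 4 — take square root: d = √(4.8788) ≈ 2.2088.

d(x, mu) = √(4.8788) ≈ 2.2088


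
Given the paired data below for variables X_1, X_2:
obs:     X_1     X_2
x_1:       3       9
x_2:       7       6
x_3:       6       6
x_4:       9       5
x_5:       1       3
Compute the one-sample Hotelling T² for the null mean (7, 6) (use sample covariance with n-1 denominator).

Step 1 — sample mean vector:
  mean(X_1) = (3 + 7 + 6 + 9 + 1) / 5 = 26/5 = 5.2
  mean(X_2) = (9 + 6 + 6 + 5 + 3) / 5 = 29/5 = 5.8
  x̄ = (5.2, 5.8),  deviation x̄ - mu_0 = (5.2, 5.8) - (7, 6) = (-1.8, -0.2).

Step 2 — sample covariance matrix, S[i,j] = (1/(n-1)) · Σ_k (x_{k,i} - mean_i) · (x_{k,j} - mean_j), divisor n-1 = 4:
  S[X_1,X_1] = ((-2.2)·(-2.2) + (1.8)·(1.8) + (0.8)·(0.8) + (3.8)·(3.8) + (-4.2)·(-4.2)) / 4 = 40.8/4 = 10.2
  S[X_1,X_2] = ((-2.2)·(3.2) + (1.8)·(0.2) + (0.8)·(0.2) + (3.8)·(-0.8) + (-4.2)·(-2.8)) / 4 = 2.2/4 = 0.55
  S[X_2,X_2] = ((3.2)·(3.2) + (0.2)·(0.2) + (0.2)·(0.2) + (-0.8)·(-0.8) + (-2.8)·(-2.8)) / 4 = 18.8/4 = 4.7
  S = [[10.2, 0.55],
 [0.55, 4.7]].

Step 3 — invert S. det(S) = 10.2·4.7 - (0.55)² = 47.6375.
  S^{-1} = (1/det) · [[d, -b], [-b, a]] = [[0.0987, -0.0115],
 [-0.0115, 0.2141]].

Step 4 — quadratic form (x̄ - mu_0)^T · S^{-1} · (x̄ - mu_0):
  S^{-1} · (x̄ - mu_0) = (-0.1753, -0.022),
  (x̄ - mu_0)^T · [...] = (-1.8)·(-0.1753) + (-0.2)·(-0.022) = 0.3199.

Step 5 — scale by n: T² = 5 · 0.3199 = 1.5996.

T² ≈ 1.5996


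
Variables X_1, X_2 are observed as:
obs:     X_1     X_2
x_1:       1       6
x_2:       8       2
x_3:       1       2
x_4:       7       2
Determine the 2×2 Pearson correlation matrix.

Step 1 — column means:
  mean(X_1) = (1 + 8 + 1 + 7) / 4 = 17/4 = 4.25
  mean(X_2) = (6 + 2 + 2 + 2) / 4 = 12/4 = 3

Step 2 — sample variances and covariances s[i,j] = (1/(n-1)) · Σ_k (x_{k,i} - mean_i) · (x_{k,j} - mean_j), with n-1 = 3:
  s[X_1,X_1] = ((-3.25)·(-3.25) + (3.75)·(3.75) + (-3.25)·(-3.25) + (2.75)·(2.75)) / 3 = 42.75/3 = 14.25
  s[X_1,X_2] = ((-3.25)·(3) + (3.75)·(-1) + (-3.25)·(-1) + (2.75)·(-1)) / 3 = -13/3 = -4.3333
  s[X_2,X_2] = ((3)·(3) + (-1)·(-1) + (-1)·(-1) + (-1)·(-1)) / 3 = 12/3 = 4
  Sample standard deviations s_i = √(s[i,i]):
  s(X_1) = √(14.25) = 3.7749
  s(X_2) = √(4) = 2

Step 3 — r_{ij} = s_{ij} / (s_i · s_j):
  r[X_1,X_1] = 1 (diagonal).
  r[X_1,X_2] = -4.3333 / (3.7749 · 2) = -4.3333 / 7.5498 = -0.574
  r[X_2,X_2] = 1 (diagonal).

R is symmetric with unit diagonal. Assembling:

R = [[1, -0.574],
 [-0.574, 1]]


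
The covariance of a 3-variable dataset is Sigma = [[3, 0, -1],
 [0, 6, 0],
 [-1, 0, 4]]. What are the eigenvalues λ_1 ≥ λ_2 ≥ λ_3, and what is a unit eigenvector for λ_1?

Step 1 — characteristic polynomial p(λ) = det(λI - Sigma) = λ³ - tr·λ² + c_1·λ - det, where tr = trace, c_1 = sum of the principal 2×2 minors, det = det(Sigma):
  tr = 3 + 6 + 4 = 13,
  c_1 = (3·6 - (0)²) + (3·4 - (-1)²) + (6·4 - (0)²) = 18 + 11 + 24 = 53,
  det = 3·(6·4 - (0)²) - (0)·((0)·4 - (0)·(-1)) + (-1)·((0)·(0) - 6·(-1)) = 3·(24) - (0)·(0) + (-1)·(6) = 66.
  So p(λ) = λ³ - 13λ² + 53λ - 66.
Step 2 — look for an integer root (rational root theorem: any rational root is an integer divisor of 66). Testing λ = 6:
  p(6) = 216 - 468 + 318 - 66 = 0  ✓
  Dividing out (λ - 6): p(λ) = (λ - 6)(λ² - 7λ + 11).
Step 3 — remaining eigenvalues from the quadratic λ² - 7λ + 11 = 0:
  Δ = 7² - 4·11 = 49 - 44 = 5,  λ = (7 ± √5)/2 = (7 ± 2.2361)/2 ≈ 4.618 or 2.382.
  Sorted: λ_1 = 6,  λ_2 = 4.618,  λ_3 = 2.382  (check: sum = 13 = tr ✓).

Step 4 — unit eigenvector for λ_1 = 6: v spans the null space of (Sigma - λ_1 I), whose rows are
  r_1 = (-3, 0, -1),  r_2 = (0, 0, 0),  r_3 = (-1, 0, -2).
  v is orthogonal to every row, so take v ∝ r_1 × r_3 = ((0)·(-2) - (-1)·(0), (-1)·(-1) - (-3)·(-2), (-3)·(0) - (0)·(-1)) = (0, -5, 0).
  Rescale (divide by 5; multiply by -1 so the first nonzero entry is positive): u = (0, 1, 0).
  ||u|| = √((0)² + (1)² + (0)²) = √(1) = 1,  v_1 = u/||u|| ≈ (0, 1, 0) (||v_1|| = 1).

λ_1 = 6,  λ_2 = 4.618,  λ_3 = 2.382;  v_1 ≈ (0, 1, 0)


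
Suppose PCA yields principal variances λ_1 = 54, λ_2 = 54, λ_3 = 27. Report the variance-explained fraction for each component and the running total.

Step 1 — total variance = trace(Sigma) = Σ λ_i = 54 + 54 + 27 = 135.

Step 2 — fraction explained by component i = λ_i / Σ λ:
  PC1: 54/135 = 0.4
  PC2: 54/135 = 0.4
  PC3: 27/135 = 0.2

Step 3 — cumulative fraction after k components = (λ_1 + ... + λ_k) / Σ λ:
  k = 1: 54/135 = 0.4
  k = 2: (54 + 54)/135 = 108/135 = 0.8
  k = 3: (54 + 54 + 27)/135 = 135/135 = 1

Summary (fraction, with percent):

explained: PC1 0.4 (40%), PC2 0.4 (40%), PC3 0.2 (20%);  cumulative: 0.4, 0.8, 1


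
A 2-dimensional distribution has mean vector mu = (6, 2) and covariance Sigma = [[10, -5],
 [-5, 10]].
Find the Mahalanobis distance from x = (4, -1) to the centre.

Step 1 — centre the observation: (x - mu) = (-2, -3).

Step 2 — invert Sigma. det(Sigma) = 10·10 - (-5)² = 75.
  Sigma^{-1} = (1/det) · [[d, -b], [-b, a]] = [[0.1333, 0.0667],
 [0.0667, 0.1333]].

Step 3 — form the quadratic (x - mu)^T · Sigma^{-1} · (x - mu):
  Sigma^{-1} · (x - mu) = (-0.4667, -0.5333).
  (x - mu)^T · [Sigma^{-1} · (x - mu)] = (-2)·(-0.4667) + (-3)·(-0.5333) = 2.5333.

Step 4 — take square root: d = √(2.5333) ≈ 1.5916.

d(x, mu) = √(2.5333) ≈ 1.5916


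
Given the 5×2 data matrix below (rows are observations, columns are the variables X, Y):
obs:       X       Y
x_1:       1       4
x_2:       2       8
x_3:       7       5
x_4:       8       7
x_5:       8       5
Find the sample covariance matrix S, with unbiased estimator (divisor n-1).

Step 1 — column means:
  mean(X) = (1 + 2 + 7 + 8 + 8) / 5 = 26/5 = 5.2
  mean(Y) = (4 + 8 + 5 + 7 + 5) / 5 = 29/5 = 5.8

Step 2 — sample covariance S[i,j] = (1/(n-1)) · Σ_k (x_{k,i} - mean_i) · (x_{k,j} - mean_j), with n-1 = 4.
  S[X,X] = ((-4.2)·(-4.2) + (-3.2)·(-3.2) + (1.8)·(1.8) + (2.8)·(2.8) + (2.8)·(2.8)) / 4 = 46.8/4 = 11.7
  S[X,Y] = ((-4.2)·(-1.8) + (-3.2)·(2.2) + (1.8)·(-0.8) + (2.8)·(1.2) + (2.8)·(-0.8)) / 4 = 0.2/4 = 0.05
  S[Y,Y] = ((-1.8)·(-1.8) + (2.2)·(2.2) + (-0.8)·(-0.8) + (1.2)·(1.2) + (-0.8)·(-0.8)) / 4 = 10.8/4 = 2.7

S is symmetric (S[j,i] = S[i,j]). Assembling:

S = [[11.7, 0.05],
 [0.05, 2.7]]


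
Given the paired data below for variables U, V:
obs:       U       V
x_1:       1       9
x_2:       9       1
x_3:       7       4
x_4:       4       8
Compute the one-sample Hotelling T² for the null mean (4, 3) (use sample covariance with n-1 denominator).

Step 1 — sample mean vector:
  mean(U) = (1 + 9 + 7 + 4) / 4 = 21/4 = 5.25
  mean(V) = (9 + 1 + 4 + 8) / 4 = 22/4 = 5.5
  x̄ = (5.25, 5.5),  deviation x̄ - mu_0 = (5.25, 5.5) - (4, 3) = (1.25, 2.5).

Step 2 — sample covariance matrix, S[i,j] = (1/(n-1)) · Σ_k (x_{k,i} - mean_i) · (x_{k,j} - mean_j), divisor n-1 = 3:
  S[U,U] = ((-4.25)·(-4.25) + (3.75)·(3.75) + (1.75)·(1.75) + (-1.25)·(-1.25)) / 3 = 36.75/3 = 12.25
  S[U,V] = ((-4.25)·(3.5) + (3.75)·(-4.5) + (1.75)·(-1.5) + (-1.25)·(2.5)) / 3 = -37.5/3 = -12.5
  S[V,V] = ((3.5)·(3.5) + (-4.5)·(-4.5) + (-1.5)·(-1.5) + (2.5)·(2.5)) / 3 = 41/3 = 13.6667
  S = [[12.25, -12.5],
 [-12.5, 13.6667]].

Step 3 — invert S. det(S) = 12.25·13.6667 - (-12.5)² = 11.1667.
  S^{-1} = (1/det) · [[d, -b], [-b, a]] = [[1.2239, 1.1194],
 [1.1194, 1.097]].

Step 4 — quadratic form (x̄ - mu_0)^T · S^{-1} · (x̄ - mu_0):
  S^{-1} · (x̄ - mu_0) = (4.3284, 4.1418),
  (x̄ - mu_0)^T · [...] = (1.25)·(4.3284) + (2.5)·(4.1418) = 15.7649.

Step 5 — scale by n: T² = 4 · 15.7649 = 63.0597.

T² ≈ 63.0597


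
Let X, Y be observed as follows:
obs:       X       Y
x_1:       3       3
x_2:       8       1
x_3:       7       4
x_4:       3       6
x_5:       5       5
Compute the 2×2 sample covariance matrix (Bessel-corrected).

Step 1 — column means:
  mean(X) = (3 + 8 + 7 + 3 + 5) / 5 = 26/5 = 5.2
  mean(Y) = (3 + 1 + 4 + 6 + 5) / 5 = 19/5 = 3.8

Step 2 — sample covariance S[i,j] = (1/(n-1)) · Σ_k (x_{k,i} - mean_i) · (x_{k,j} - mean_j), with n-1 = 4.
  S[X,X] = ((-2.2)·(-2.2) + (2.8)·(2.8) + (1.8)·(1.8) + (-2.2)·(-2.2) + (-0.2)·(-0.2)) / 4 = 20.8/4 = 5.2
  S[X,Y] = ((-2.2)·(-0.8) + (2.8)·(-2.8) + (1.8)·(0.2) + (-2.2)·(2.2) + (-0.2)·(1.2)) / 4 = -10.8/4 = -2.7
  S[Y,Y] = ((-0.8)·(-0.8) + (-2.8)·(-2.8) + (0.2)·(0.2) + (2.2)·(2.2) + (1.2)·(1.2)) / 4 = 14.8/4 = 3.7

S is symmetric (S[j,i] = S[i,j]). Assembling:

S = [[5.2, -2.7],
 [-2.7, 3.7]]


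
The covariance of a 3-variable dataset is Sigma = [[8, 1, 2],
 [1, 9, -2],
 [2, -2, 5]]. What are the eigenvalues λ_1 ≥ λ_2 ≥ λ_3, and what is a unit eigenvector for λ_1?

Step 1 — characteristic polynomial p(λ) = det(λI - Sigma) = λ³ - tr·λ² + c_1·λ - det, where tr = trace, c_1 = sum of the principal 2×2 minors, det = det(Sigma):
  tr = 8 + 9 + 5 = 22,
  c_1 = (8·9 - (1)²) + (8·5 - (2)²) + (9·5 - (-2)²) = 71 + 36 + 41 = 148,
  det = 8·(9·5 - (-2)²) - (1)·((1)·5 - (-2)·(2)) + (2)·((1)·(-2) - 9·(2)) = 8·(41) - (1)·(9) + (2)·(-20) = 279.
  So p(λ) = λ³ - 22λ² + 148λ - 279.
Step 2 — look for an integer root (rational root theorem: any rational root is an integer divisor of 279). Testing λ = 9:
  p(9) = 729 - 1782 + 1332 - 279 = 0  ✓
  Dividing out (λ - 9): p(λ) = (λ - 9)(λ² - 13λ + 31).
Step 3 — remaining eigenvalues from the quadratic λ² - 13λ + 31 = 0:
  Δ = 13² - 4·31 = 169 - 124 = 45,  λ = (13 ± √45)/2 = (13 ± 6.7082)/2 ≈ 9.8541 or 3.1459.
  Sorted: λ_1 = 9.8541,  λ_2 = 9,  λ_3 = 3.1459  (check: sum = 22 = tr ✓).

Step 4 — unit eigenvector for λ_1 ≈ 9.8541: v spans the null space of (Sigma - λ_1 I), whose rows are
  r_1 = (-1.8541, 1, 2),  r_2 = (1, -0.8541, -2),  r_3 = (2, -2, -4.8541).
  v is orthogonal to every row, so take v ∝ r_1 × r_2 = ((1)·(-2) - (2)·(-0.8541), (2)·(1) - (-1.8541)·(-2), (-1.8541)·(-0.8541) - (1)·(1)) ≈ (-0.2918, -1.7082, 0.5836).
  Rescale (multiply by -1 so the first nonzero entry is positive): u = (0.2918, 1.7082, -0.5836).
  ||u|| = √((0.2918)² + (1.7082)² + (-0.5836)²) = √(3.3437) ≈ 1.8286,  v_1 = u/||u|| ≈ (0.1596, 0.9342, -0.3192) (||v_1|| = 1).

λ_1 = 9.8541,  λ_2 = 9,  λ_3 = 3.1459;  v_1 ≈ (0.1596, 0.9342, -0.3192)


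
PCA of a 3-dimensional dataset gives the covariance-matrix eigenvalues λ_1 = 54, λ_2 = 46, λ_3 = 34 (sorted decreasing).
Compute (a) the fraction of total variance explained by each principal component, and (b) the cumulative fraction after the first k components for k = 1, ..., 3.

Step 1 — total variance = trace(Sigma) = Σ λ_i = 54 + 46 + 34 = 134.

Step 2 — fraction explained by component i = λ_i / Σ λ:
  PC1: 54/134 = 0.403
  PC2: 46/134 = 0.3433
  PC3: 34/134 = 0.2537

Step 3 — cumulative fraction after k components = (λ_1 + ... + λ_k) / Σ λ:
  k = 1: 54/134 = 0.403
  k = 2: (54 + 46)/134 = 100/134 = 0.7463
  k = 3: (54 + 46 + 34)/134 = 134/134 = 1

Summary (fraction, with percent):

explained: PC1 0.403 (40.3%), PC2 0.3433 (34.33%), PC3 0.2537 (25.37%);  cumulative: 0.403, 0.7463, 1


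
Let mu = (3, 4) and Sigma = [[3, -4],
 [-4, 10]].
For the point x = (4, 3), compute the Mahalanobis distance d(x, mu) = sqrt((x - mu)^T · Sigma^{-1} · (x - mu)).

Step 1 — centre the observation: (x - mu) = (1, -1).

Step 2 — invert Sigma. det(Sigma) = 3·10 - (-4)² = 14.
  Sigma^{-1} = (1/det) · [[d, -b], [-b, a]] = [[0.7143, 0.2857],
 [0.2857, 0.2143]].

Step 3 — form the quadratic (x - mu)^T · Sigma^{-1} · (x - mu):
  Sigma^{-1} · (x - mu) = (0.4286, 0.0714).
  (x - mu)^T · [Sigma^{-1} · (x - mu)] = (1)·(0.4286) + (-1)·(0.0714) = 0.3571.

Step 4 — take square root: d = √(0.3571) ≈ 0.5976.

d(x, mu) = √(0.3571) ≈ 0.5976


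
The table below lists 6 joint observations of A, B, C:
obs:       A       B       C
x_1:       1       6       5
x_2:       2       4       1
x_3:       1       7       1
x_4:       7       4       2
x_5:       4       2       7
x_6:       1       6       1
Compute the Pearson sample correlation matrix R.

Step 1 — column means:
  mean(A) = (1 + 2 + 1 + 7 + 4 + 1) / 6 = 16/6 = 2.6667
  mean(B) = (6 + 4 + 7 + 4 + 2 + 6) / 6 = 29/6 = 4.8333
  mean(C) = (5 + 1 + 1 + 2 + 7 + 1) / 6 = 17/6 = 2.8333

Step 2 — sample variances and covariances s[i,j] = (1/(n-1)) · Σ_k (x_{k,i} - mean_i) · (x_{k,j} - mean_j), with n-1 = 5:
  s[A,A] = ((-1.6667)·(-1.6667) + (-0.6667)·(-0.6667) + (-1.6667)·(-1.6667) + (4.3333)·(4.3333) + (1.3333)·(1.3333) + (-1.6667)·(-1.6667)) / 5 = 29.3333/5 = 5.8667
  s[A,B] = ((-1.6667)·(1.1667) + (-0.6667)·(-0.8333) + (-1.6667)·(2.1667) + (4.3333)·(-0.8333) + (1.3333)·(-2.8333) + (-1.6667)·(1.1667)) / 5 = -14.3333/5 = -2.8667
  s[A,C] = ((-1.6667)·(2.1667) + (-0.6667)·(-1.8333) + (-1.6667)·(-1.8333) + (4.3333)·(-0.8333) + (1.3333)·(4.1667) + (-1.6667)·(-1.8333)) / 5 = 5.6667/5 = 1.1333
  s[B,B] = ((1.1667)·(1.1667) + (-0.8333)·(-0.8333) + (2.1667)·(2.1667) + (-0.8333)·(-0.8333) + (-2.8333)·(-2.8333) + (1.1667)·(1.1667)) / 5 = 16.8333/5 = 3.3667
  s[B,C] = ((1.1667)·(2.1667) + (-0.8333)·(-1.8333) + (2.1667)·(-1.8333) + (-0.8333)·(-0.8333) + (-2.8333)·(4.1667) + (1.1667)·(-1.8333)) / 5 = -13.1667/5 = -2.6333
  s[C,C] = ((2.1667)·(2.1667) + (-1.8333)·(-1.8333) + (-1.8333)·(-1.8333) + (-0.8333)·(-0.8333) + (4.1667)·(4.1667) + (-1.8333)·(-1.8333)) / 5 = 32.8333/5 = 6.5667
  Sample standard deviations s_i = √(s[i,i]):
  s(A) = √(5.8667) = 2.4221
  s(B) = √(3.3667) = 1.8348
  s(C) = √(6.5667) = 2.5626

Step 3 — r_{ij} = s_{ij} / (s_i · s_j):
  r[A,A] = 1 (diagonal).
  r[A,B] = -2.8667 / (2.4221 · 1.8348) = -2.8667 / 4.4442 = -0.645
  r[A,C] = 1.1333 / (2.4221 · 2.5626) = 1.1333 / 6.2068 = 0.1826
  r[B,B] = 1 (diagonal).
  r[B,C] = -2.6333 / (1.8348 · 2.5626) = -2.6333 / 4.7019 = -0.5601
  r[C,C] = 1 (diagonal).

R is symmetric with unit diagonal. Assembling:

R = [[1, -0.645, 0.1826],
 [-0.645, 1, -0.5601],
 [0.1826, -0.5601, 1]]


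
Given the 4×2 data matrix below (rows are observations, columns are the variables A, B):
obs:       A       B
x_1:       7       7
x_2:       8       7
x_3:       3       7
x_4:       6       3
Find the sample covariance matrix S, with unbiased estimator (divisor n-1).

Step 1 — column means:
  mean(A) = (7 + 8 + 3 + 6) / 4 = 24/4 = 6
  mean(B) = (7 + 7 + 7 + 3) / 4 = 24/4 = 6

Step 2 — sample covariance S[i,j] = (1/(n-1)) · Σ_k (x_{k,i} - mean_i) · (x_{k,j} - mean_j), with n-1 = 3.
  S[A,A] = ((1)·(1) + (2)·(2) + (-3)·(-3) + (0)·(0)) / 3 = 14/3 = 4.6667
  S[A,B] = ((1)·(1) + (2)·(1) + (-3)·(1) + (0)·(-3)) / 3 = 0/3 = 0
  S[B,B] = ((1)·(1) + (1)·(1) + (1)·(1) + (-3)·(-3)) / 3 = 12/3 = 4

S is symmetric (S[j,i] = S[i,j]). Assembling:

S = [[4.6667, 0],
 [0, 4]]


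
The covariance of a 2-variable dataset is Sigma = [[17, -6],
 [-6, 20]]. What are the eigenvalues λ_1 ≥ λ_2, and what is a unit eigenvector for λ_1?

Step 1 — characteristic polynomial of 2×2 Sigma:
  det(Sigma - λI) = λ² - trace · λ + det = 0.
  trace = 17 + 20 = 37, det = 17·20 - (-6)² = 304.
Step 2 — discriminant:
  Δ = trace² - 4·det = 1369 - 1216 = 153.
Step 3 — eigenvalues:
  λ = (trace ± √Δ)/2 = (37 ± 12.3693)/2,
  λ_1 = 24.6847,  λ_2 = 12.3153.

Step 4 — unit eigenvector for λ_1: solve (Sigma - λ_1 I)v = 0. First row:
  (17 - 24.6847)·v_x + (-6)·v_y = 0, i.e. (-7.6847)·v_x + (-6)·v_y = 0,
  so v ∝ (b, λ_1 - a) = (-6, 7.6847); multiply by -1 so the first entry is positive: u = (6, -7.6847).
  ||u|| = √((6)² + (-7.6847)²) = √(95.054) ≈ 9.7496,
  v_1 = u/||u|| ≈ (0.6154, -0.7882) (||v_1|| = 1).

λ_1 = 24.6847,  λ_2 = 12.3153;  v_1 ≈ (0.6154, -0.7882)
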